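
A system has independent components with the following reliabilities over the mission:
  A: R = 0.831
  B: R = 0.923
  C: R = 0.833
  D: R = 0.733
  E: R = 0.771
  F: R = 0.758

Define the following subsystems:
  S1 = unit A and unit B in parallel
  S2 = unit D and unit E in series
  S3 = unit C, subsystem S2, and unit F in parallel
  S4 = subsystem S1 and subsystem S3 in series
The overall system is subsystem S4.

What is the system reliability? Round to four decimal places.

0.9696

Parallel (A and B): 1 − (1 − 0.831000)(1 − 0.923000) = 0.986987
Series (D and E): 0.733000 × 0.771000 = 0.565143
Parallel (C, [0.565143], and F): 1 − (1 − 0.833000)(1 − 0.565143)(1 − 0.758000) = 0.982426
Series ([0.986987] and [0.982426]): 0.986987 × 0.982426 = 0.9696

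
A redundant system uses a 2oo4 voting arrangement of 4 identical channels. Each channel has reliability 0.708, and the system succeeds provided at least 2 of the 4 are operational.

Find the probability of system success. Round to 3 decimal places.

0.922

R = Σ_{i=2}^{4} C(4,i) p^i (1−p)^{4−i} with p = 0.708
C(4,2)·0.708^2·0.292^2 = 0.25644
C(4,3)·0.708^3·0.292^1 = 0.41452
C(4,4)·0.708^4·0.292^0 = 0.25127
Sum = 0.922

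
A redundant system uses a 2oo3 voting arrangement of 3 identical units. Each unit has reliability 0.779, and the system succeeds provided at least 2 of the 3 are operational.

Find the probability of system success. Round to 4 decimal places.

0.8751

R = Σ_{i=2}^{3} C(3,i) p^i (1−p)^{3−i} with p = 0.779
C(3,2)·0.779^2·0.221^1 = 0.402336
C(3,3)·0.779^3·0.221^0 = 0.472729
Sum = 0.8751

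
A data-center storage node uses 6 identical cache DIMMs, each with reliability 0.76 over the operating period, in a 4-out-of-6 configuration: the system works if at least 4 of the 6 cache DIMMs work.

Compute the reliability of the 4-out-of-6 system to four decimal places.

0.8461

R = Σ_{i=4}^{6} C(6,i) p^i (1−p)^{6−i} with p = 0.76
C(6,4)·0.76^4·0.24^2 = 0.288249
C(6,5)·0.76^5·0.24^1 = 0.365116
C(6,6)·0.76^6·0.24^0 = 0.192700
Sum = 0.8461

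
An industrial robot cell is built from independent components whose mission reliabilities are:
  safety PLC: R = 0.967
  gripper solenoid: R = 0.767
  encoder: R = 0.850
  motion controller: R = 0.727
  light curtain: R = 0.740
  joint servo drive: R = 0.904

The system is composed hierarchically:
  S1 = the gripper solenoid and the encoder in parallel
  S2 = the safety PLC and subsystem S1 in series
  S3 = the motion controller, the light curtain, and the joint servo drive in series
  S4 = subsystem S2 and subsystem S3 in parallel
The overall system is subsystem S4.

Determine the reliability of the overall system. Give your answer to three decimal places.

0.966

Parallel (gripper solenoid and encoder): 1 − (1 − 0.76700)(1 − 0.85000) = 0.96505
Series (safety PLC and [0.96505]): 0.96700 × 0.96505 = 0.93320
Series (motion controller, light curtain, and joint servo drive): 0.72700 × 0.74000 × 0.90400 = 0.48633
Parallel ([0.93320] and [0.48633]): 1 − (1 − 0.93320)(1 − 0.48633) = 0.966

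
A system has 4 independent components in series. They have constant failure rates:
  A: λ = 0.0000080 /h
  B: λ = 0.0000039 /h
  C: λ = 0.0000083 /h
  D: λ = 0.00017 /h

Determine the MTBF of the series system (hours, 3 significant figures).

Series of exponential components: λ_sys = Σ λ_i
λ_sys = 0.0000080 + 0.0000039 + 0.0000083 + 0.00017 = 1.9020e-04 /h
MTBF = 1 / λ_sys = 5260 h

5260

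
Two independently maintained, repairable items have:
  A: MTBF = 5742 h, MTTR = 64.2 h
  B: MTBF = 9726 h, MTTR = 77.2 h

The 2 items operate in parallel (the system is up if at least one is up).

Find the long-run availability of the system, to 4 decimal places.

A(A) = MTBF/(MTBF+MTTR) = 5742/(5742+64.2) = 0.988943
A(B) = MTBF/(MTBF+MTTR) = 9726/(9726+77.2) = 0.992125
Parallel availability: 1 − (1 − 0.988943)(1 − 0.992125) = 0.9999

0.9999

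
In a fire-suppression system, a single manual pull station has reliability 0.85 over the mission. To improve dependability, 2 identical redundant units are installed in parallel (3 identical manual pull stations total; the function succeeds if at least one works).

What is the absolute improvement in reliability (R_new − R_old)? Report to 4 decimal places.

0.1466

R_before = 0.85
R_after = 1 − (1 − 0.85)^3 = 0.9966
ΔR = 0.9966 − 0.85 = 0.1466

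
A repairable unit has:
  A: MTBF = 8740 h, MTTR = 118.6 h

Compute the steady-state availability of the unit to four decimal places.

A(A) = MTBF/(MTBF+MTTR) = 8740/(8740+118.6) = 0.9866

0.9866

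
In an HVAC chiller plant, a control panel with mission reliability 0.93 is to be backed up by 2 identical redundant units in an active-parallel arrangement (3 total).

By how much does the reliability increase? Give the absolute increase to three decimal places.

0.070

R_before = 0.93
R_after = 1 − (1 − 0.93)^3 = 1.000
ΔR = 1.000 − 0.93 = 0.070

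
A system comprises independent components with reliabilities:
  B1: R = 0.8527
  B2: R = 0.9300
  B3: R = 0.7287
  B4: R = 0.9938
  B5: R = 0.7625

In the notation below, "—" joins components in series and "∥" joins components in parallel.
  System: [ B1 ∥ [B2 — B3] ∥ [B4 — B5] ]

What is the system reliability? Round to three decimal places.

0.988

Series (B2 and B3): 0.93000 × 0.72870 = 0.67769
Series (B4 and B5): 0.99380 × 0.76250 = 0.75777
Parallel (B1, [0.67769], and [0.75777]): 1 − (1 − 0.85270)(1 − 0.67769)(1 − 0.75777) = 0.988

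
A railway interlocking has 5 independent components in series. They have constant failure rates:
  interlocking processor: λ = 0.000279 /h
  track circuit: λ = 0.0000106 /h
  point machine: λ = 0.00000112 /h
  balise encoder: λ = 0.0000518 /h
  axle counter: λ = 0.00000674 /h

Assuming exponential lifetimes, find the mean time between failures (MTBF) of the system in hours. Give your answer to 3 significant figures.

2860

Series of exponential components: λ_sys = Σ λ_i
λ_sys = 0.000279 + 0.0000106 + 0.00000112 + 0.0000518 + 0.00000674 = 3.4926e-04 /h
MTBF = 1 / λ_sys = 2860 h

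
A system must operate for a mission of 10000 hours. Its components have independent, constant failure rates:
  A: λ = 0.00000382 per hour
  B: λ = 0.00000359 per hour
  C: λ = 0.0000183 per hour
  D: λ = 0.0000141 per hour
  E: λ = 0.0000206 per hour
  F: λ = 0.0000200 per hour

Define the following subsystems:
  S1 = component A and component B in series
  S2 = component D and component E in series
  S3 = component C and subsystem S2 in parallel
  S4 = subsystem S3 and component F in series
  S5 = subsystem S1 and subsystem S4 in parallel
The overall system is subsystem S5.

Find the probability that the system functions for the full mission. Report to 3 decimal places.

0.984

R(A) = exp(−0.00000382 × 10000) = 0.96252
R(B) = exp(−0.00000359 × 10000) = 0.96474
R(C) = exp(−0.0000183 × 10000) = 0.83277
R(D) = exp(−0.0000141 × 10000) = 0.86849
R(E) = exp(−0.0000206 × 10000) = 0.81383
R(F) = exp(−0.0000200 × 10000) = 0.81873
Series (A and B): 0.96252 × 0.96474 = 0.92858
Series (D and E): 0.86849 × 0.81383 = 0.70680
Parallel (C and [0.70680]): 1 − (1 − 0.83277)(1 − 0.70680) = 0.95097
Series ([0.95097] and F): 0.95097 × 0.81873 = 0.77859
Parallel ([0.92858] and [0.77859]): 1 − (1 − 0.92858)(1 − 0.77859) = 0.984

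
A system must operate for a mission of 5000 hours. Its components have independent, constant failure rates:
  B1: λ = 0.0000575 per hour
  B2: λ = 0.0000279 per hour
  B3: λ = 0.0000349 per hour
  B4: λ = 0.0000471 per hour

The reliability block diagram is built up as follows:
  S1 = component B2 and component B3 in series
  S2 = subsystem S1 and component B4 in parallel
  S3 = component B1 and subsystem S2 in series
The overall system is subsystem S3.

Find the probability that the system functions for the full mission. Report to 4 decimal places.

0.7077

R(B1) = exp(−0.0000575 × 5000) = 0.750137
R(B2) = exp(−0.0000279 × 5000) = 0.869793
R(B3) = exp(−0.0000349 × 5000) = 0.839877
R(B4) = exp(−0.0000471 × 5000) = 0.790176
Series (B2 and B3): 0.869793 × 0.839877 = 0.730519
Parallel ([0.730519] and B4): 1 − (1 − 0.730519)(1 − 0.790176) = 0.943456
Series (B1 and [0.943456]): 0.750137 × 0.943456 = 0.7077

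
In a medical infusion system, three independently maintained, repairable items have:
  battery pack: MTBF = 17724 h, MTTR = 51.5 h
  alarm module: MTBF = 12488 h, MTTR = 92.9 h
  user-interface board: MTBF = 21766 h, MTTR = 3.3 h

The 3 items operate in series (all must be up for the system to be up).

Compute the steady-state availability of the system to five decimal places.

A(battery pack) = MTBF/(MTBF+MTTR) = 17724/(17724+51.5) = 0.997103
A(alarm module) = MTBF/(MTBF+MTTR) = 12488/(12488+92.9) = 0.992616
A(user-interface board) = MTBF/(MTBF+MTTR) = 21766/(21766+3.3) = 0.999848
Series availability: 0.997103 × 0.992616 × 0.999848 = 0.98959

0.98959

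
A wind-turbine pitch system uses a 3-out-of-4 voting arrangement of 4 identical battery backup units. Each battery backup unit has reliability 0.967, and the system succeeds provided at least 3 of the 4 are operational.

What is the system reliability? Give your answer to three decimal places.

0.994

R = Σ_{i=3}^{4} C(4,i) p^i (1−p)^{4−i} with p = 0.967
C(4,3)·0.967^3·0.033^1 = 0.11936
C(4,4)·0.967^4·0.033^0 = 0.87439
Sum = 0.994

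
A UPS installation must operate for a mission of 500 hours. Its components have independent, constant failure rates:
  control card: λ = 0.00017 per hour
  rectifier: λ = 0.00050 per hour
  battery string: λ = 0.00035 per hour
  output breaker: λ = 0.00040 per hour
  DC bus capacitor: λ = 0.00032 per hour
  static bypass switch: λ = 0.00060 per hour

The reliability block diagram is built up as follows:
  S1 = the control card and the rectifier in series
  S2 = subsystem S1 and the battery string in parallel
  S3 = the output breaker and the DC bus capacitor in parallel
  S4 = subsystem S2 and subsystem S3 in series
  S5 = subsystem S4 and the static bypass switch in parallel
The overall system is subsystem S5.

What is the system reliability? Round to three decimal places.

R(control card) = exp(−0.00017 × 500) = 0.91851
R(rectifier) = exp(−0.00050 × 500) = 0.77880
R(battery string) = exp(−0.00035 × 500) = 0.83946
R(output breaker) = exp(−0.00040 × 500) = 0.81873
R(DC bus capacitor) = exp(−0.00032 × 500) = 0.85214
R(static bypass switch) = exp(−0.00060 × 500) = 0.74082
Series (control card and rectifier): 0.91851 × 0.77880 = 0.71534
Parallel ([0.71534] and battery string): 1 − (1 − 0.71534)(1 − 0.83946) = 0.95430
Parallel (output breaker and DC bus capacitor): 1 − (1 − 0.81873)(1 − 0.85214) = 0.97320
Series ([0.95430] and [0.97320]): 0.95430 × 0.97320 = 0.92872
Parallel ([0.92872] and static bypass switch): 1 − (1 − 0.92872)(1 − 0.74082) = 0.982

0.982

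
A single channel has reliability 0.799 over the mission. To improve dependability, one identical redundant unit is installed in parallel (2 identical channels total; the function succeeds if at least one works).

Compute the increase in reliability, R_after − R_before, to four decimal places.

R_before = 0.799
R_after = 1 − (1 − 0.799)^2 = 0.9596
ΔR = 0.9596 − 0.799 = 0.1606

0.1606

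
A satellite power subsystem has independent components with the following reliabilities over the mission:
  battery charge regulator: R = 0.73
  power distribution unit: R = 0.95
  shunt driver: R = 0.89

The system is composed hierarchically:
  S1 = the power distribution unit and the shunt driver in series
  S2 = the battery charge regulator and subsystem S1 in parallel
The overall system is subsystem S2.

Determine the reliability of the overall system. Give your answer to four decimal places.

Series (power distribution unit and shunt driver): 0.950000 × 0.890000 = 0.845500
Parallel (battery charge regulator and [0.845500]): 1 − (1 − 0.730000)(1 − 0.845500) = 0.9583

0.9583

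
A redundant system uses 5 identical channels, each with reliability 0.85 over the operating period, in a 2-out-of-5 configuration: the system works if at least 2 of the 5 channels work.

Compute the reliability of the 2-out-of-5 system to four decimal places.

0.9978

R = Σ_{i=2}^{5} C(5,i) p^i (1−p)^{5−i} with p = 0.85
C(5,2)·0.85^2·0.15^3 = 0.024384
C(5,3)·0.85^3·0.15^2 = 0.138178
C(5,4)·0.85^4·0.15^1 = 0.391505
C(5,5)·0.85^5·0.15^0 = 0.443705
Sum = 0.9978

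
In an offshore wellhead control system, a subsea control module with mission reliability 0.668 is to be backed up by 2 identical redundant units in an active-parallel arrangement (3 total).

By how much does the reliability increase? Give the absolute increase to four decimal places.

0.2954

R_before = 0.668
R_after = 1 − (1 − 0.668)^3 = 0.9634
ΔR = 0.9634 − 0.668 = 0.2954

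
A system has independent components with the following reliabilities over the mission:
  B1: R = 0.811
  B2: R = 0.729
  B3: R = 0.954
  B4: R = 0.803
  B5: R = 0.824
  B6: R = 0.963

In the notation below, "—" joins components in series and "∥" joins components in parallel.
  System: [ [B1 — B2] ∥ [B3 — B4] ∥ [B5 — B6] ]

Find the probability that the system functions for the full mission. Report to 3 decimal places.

0.980

Series (B1 and B2): 0.81100 × 0.72900 = 0.59122
Series (B3 and B4): 0.95400 × 0.80300 = 0.76606
Series (B5 and B6): 0.82400 × 0.96300 = 0.79351
Parallel ([0.59122], [0.76606], and [0.79351]): 1 − (1 − 0.59122)(1 − 0.76606)(1 − 0.79351) = 0.980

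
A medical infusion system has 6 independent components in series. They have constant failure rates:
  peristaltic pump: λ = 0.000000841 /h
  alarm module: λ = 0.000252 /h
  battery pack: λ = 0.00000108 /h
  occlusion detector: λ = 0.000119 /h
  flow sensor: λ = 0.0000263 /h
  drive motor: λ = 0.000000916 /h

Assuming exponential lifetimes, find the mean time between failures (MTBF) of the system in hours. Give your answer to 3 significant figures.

2500

Series of exponential components: λ_sys = Σ λ_i
λ_sys = 0.000000841 + 0.000252 + 0.00000108 + 0.000119 + 0.0000263 + 0.000000916 = 4.0014e-04 /h
MTBF = 1 / λ_sys = 2500 h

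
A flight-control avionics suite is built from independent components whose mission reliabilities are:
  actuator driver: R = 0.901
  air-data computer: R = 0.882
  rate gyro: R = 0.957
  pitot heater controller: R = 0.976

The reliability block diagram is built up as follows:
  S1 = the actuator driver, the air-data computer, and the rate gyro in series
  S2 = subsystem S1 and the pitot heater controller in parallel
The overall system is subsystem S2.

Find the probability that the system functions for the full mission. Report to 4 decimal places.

Series (actuator driver, air-data computer, and rate gyro): 0.901000 × 0.882000 × 0.957000 = 0.760511
Parallel ([0.760511] and pitot heater controller): 1 − (1 − 0.760511)(1 − 0.976000) = 0.9943

0.9943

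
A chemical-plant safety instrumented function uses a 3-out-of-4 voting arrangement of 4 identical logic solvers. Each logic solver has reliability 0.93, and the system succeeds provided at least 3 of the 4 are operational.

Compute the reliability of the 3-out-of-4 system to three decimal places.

R = Σ_{i=3}^{4} C(4,i) p^i (1−p)^{4−i} with p = 0.93
C(4,3)·0.93^3·0.07^1 = 0.22522
C(4,4)·0.93^4·0.07^0 = 0.74805
Sum = 0.973

0.973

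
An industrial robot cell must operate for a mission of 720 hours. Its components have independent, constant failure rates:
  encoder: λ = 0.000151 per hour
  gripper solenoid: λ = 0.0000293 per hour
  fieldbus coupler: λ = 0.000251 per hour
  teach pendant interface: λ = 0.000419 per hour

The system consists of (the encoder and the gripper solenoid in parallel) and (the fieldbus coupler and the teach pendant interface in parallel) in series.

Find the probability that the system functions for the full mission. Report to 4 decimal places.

0.9549

R(encoder) = exp(−0.000151 × 720) = 0.896982
R(gripper solenoid) = exp(−0.0000293 × 720) = 0.979125
R(fieldbus coupler) = exp(−0.000251 × 720) = 0.834669
R(teach pendant interface) = exp(−0.000419 × 720) = 0.739575
Parallel (encoder and gripper solenoid): 1 − (1 − 0.896982)(1 − 0.979125) = 0.997849
Parallel (fieldbus coupler and teach pendant interface): 1 − (1 − 0.834669)(1 − 0.739575) = 0.956944
Series ([0.997849] and [0.956944]): 0.997849 × 0.956944 = 0.9549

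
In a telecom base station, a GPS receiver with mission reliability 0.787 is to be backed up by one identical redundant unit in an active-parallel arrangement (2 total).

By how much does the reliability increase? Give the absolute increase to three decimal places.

0.168

R_before = 0.787
R_after = 1 − (1 − 0.787)^2 = 0.955
ΔR = 0.955 − 0.787 = 0.168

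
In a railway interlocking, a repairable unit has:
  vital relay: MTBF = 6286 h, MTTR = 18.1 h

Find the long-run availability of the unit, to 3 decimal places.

0.997

A(vital relay) = MTBF/(MTBF+MTTR) = 6286/(6286+18.1) = 0.997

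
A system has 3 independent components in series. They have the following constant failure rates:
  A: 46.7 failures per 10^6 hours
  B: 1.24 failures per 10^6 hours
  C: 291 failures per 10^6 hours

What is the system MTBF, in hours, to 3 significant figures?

Series of exponential components: λ_sys = Σ λ_i
λ_sys = 0.0000467 + 0.00000124 + 0.000291 = 3.3894e-04 /h
MTBF = 1 / λ_sys = 2950 h

2950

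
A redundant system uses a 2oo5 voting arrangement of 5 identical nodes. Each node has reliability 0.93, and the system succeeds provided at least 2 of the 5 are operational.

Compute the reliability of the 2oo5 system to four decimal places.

0.9999

R = Σ_{i=2}^{5} C(5,i) p^i (1−p)^{5−i} with p = 0.93
C(5,2)·0.93^2·0.07^3 = 0.002967
C(5,3)·0.93^3·0.07^2 = 0.039413
C(5,4)·0.93^4·0.07^1 = 0.261818
C(5,5)·0.93^5·0.07^0 = 0.695688
Sum = 0.9999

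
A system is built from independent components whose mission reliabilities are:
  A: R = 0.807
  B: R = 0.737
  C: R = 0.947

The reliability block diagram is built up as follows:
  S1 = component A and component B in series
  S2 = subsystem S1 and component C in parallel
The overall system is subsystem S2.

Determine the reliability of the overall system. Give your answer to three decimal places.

Series (A and B): 0.80700 × 0.73700 = 0.59476
Parallel ([0.59476] and C): 1 − (1 − 0.59476)(1 − 0.94700) = 0.979

0.979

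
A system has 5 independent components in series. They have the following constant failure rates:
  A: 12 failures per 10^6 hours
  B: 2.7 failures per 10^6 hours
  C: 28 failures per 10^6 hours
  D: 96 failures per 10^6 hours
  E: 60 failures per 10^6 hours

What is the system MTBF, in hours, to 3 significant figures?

Series of exponential components: λ_sys = Σ λ_i
λ_sys = 0.000012 + 0.0000027 + 0.000028 + 0.000096 + 0.000060 = 1.9870e-04 /h
MTBF = 1 / λ_sys = 5030 h

5030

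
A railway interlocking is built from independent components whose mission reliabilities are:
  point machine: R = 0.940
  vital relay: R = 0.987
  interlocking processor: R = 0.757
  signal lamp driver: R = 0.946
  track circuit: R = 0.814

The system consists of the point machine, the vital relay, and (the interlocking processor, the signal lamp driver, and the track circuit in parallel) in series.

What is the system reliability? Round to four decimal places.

Parallel (interlocking processor, signal lamp driver, and track circuit): 1 − (1 − 0.757000)(1 − 0.946000)(1 − 0.814000) = 0.997559
Series (point machine, vital relay, and [0.997559]): 0.940000 × 0.987000 × 0.997559 = 0.9255

0.9255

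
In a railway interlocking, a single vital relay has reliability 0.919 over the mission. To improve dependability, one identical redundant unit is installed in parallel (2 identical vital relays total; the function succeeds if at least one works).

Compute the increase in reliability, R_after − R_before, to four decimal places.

R_before = 0.919
R_after = 1 − (1 − 0.919)^2 = 0.9934
ΔR = 0.9934 − 0.919 = 0.0744

0.0744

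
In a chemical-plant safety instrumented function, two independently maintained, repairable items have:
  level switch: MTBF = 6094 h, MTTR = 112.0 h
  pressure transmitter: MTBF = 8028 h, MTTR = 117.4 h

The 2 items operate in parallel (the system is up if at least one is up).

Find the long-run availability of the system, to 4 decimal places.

0.9997

A(level switch) = MTBF/(MTBF+MTTR) = 6094/(6094+112.0) = 0.981953
A(pressure transmitter) = MTBF/(MTBF+MTTR) = 8028/(8028+117.4) = 0.985587
Parallel availability: 1 − (1 − 0.981953)(1 − 0.985587) = 0.9997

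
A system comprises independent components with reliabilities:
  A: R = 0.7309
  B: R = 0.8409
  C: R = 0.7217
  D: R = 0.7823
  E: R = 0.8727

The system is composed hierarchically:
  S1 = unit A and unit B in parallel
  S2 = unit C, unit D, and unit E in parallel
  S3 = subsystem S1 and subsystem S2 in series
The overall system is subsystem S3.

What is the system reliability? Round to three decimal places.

Parallel (A and B): 1 − (1 − 0.73090)(1 − 0.84090) = 0.95719
Parallel (C, D, and E): 1 − (1 − 0.72170)(1 − 0.78230)(1 − 0.87270) = 0.99229
Series ([0.95719] and [0.99229]): 0.95719 × 0.99229 = 0.950

0.950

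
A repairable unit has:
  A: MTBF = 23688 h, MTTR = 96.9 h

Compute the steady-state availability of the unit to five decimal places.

0.99593

A(A) = MTBF/(MTBF+MTTR) = 23688/(23688+96.9) = 0.99593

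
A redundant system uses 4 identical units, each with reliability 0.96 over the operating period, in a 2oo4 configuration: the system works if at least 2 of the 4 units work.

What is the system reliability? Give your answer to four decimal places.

0.9998

R = Σ_{i=2}^{4} C(4,i) p^i (1−p)^{4−i} with p = 0.96
C(4,2)·0.96^2·0.04^2 = 0.008847
C(4,3)·0.96^3·0.04^1 = 0.141558
C(4,4)·0.96^4·0.04^0 = 0.849347
Sum = 0.9998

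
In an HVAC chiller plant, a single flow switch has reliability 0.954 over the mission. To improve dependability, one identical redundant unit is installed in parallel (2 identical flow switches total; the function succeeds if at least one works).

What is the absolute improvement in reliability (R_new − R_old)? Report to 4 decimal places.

R_before = 0.954
R_after = 1 − (1 − 0.954)^2 = 0.9979
ΔR = 0.9979 − 0.954 = 0.0439

0.0439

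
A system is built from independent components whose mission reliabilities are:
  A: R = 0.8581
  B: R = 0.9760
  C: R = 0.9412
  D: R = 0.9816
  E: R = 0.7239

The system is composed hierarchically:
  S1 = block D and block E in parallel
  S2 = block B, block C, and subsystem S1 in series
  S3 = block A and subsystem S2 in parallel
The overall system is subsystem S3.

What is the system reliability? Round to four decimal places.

0.9878

Parallel (D and E): 1 − (1 − 0.981600)(1 − 0.723900) = 0.994920
Series (B, C, and [0.994920]): 0.976000 × 0.941200 × 0.994920 = 0.913945
Parallel (A and [0.913945]): 1 − (1 − 0.858100)(1 − 0.913945) = 0.9878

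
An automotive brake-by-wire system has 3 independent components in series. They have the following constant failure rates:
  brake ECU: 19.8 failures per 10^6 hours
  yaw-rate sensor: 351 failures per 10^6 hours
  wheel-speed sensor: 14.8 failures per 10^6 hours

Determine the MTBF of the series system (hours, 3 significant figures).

Series of exponential components: λ_sys = Σ λ_i
λ_sys = 0.0000198 + 0.000351 + 0.0000148 = 3.8560e-04 /h
MTBF = 1 / λ_sys = 2590 h

2590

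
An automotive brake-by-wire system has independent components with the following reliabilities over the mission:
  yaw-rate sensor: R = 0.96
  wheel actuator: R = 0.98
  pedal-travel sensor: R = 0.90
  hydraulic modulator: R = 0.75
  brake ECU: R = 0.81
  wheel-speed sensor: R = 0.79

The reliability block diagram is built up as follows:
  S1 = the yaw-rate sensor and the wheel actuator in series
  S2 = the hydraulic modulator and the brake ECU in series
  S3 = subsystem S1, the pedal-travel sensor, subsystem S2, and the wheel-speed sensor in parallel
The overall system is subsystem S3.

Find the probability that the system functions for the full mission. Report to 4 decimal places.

0.9995

Series (yaw-rate sensor and wheel actuator): 0.960000 × 0.980000 = 0.940800
Series (hydraulic modulator and brake ECU): 0.750000 × 0.810000 = 0.607500
Parallel ([0.940800], pedal-travel sensor, [0.607500], and wheel-speed sensor): 1 − (1 − 0.940800)(1 − 0.900000)(1 − 0.607500)(1 − 0.790000) = 0.9995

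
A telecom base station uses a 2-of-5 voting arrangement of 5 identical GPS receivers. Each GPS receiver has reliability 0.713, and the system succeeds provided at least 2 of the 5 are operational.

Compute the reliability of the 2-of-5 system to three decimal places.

0.974

R = Σ_{i=2}^{5} C(5,i) p^i (1−p)^{5−i} with p = 0.713
C(5,2)·0.713^2·0.287^3 = 0.12018
C(5,3)·0.713^3·0.287^2 = 0.29856
C(5,4)·0.713^4·0.287^1 = 0.37086
C(5,5)·0.713^5·0.287^0 = 0.18427
Sum = 0.974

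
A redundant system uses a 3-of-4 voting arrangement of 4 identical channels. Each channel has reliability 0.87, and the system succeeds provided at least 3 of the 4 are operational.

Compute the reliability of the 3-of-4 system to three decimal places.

R = Σ_{i=3}^{4} C(4,i) p^i (1−p)^{4−i} with p = 0.87
C(4,3)·0.87^3·0.13^1 = 0.34242
C(4,4)·0.87^4·0.13^0 = 0.57290
Sum = 0.915

0.915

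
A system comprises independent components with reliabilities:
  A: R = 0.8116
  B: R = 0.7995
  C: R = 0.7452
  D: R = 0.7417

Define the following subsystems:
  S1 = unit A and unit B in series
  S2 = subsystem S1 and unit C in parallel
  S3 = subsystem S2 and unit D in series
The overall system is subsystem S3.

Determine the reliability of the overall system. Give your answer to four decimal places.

Series (A and B): 0.811600 × 0.799500 = 0.648874
Parallel ([0.648874] and C): 1 − (1 − 0.648874)(1 − 0.745200) = 0.910533
Series ([0.910533] and D): 0.910533 × 0.741700 = 0.6753

0.6753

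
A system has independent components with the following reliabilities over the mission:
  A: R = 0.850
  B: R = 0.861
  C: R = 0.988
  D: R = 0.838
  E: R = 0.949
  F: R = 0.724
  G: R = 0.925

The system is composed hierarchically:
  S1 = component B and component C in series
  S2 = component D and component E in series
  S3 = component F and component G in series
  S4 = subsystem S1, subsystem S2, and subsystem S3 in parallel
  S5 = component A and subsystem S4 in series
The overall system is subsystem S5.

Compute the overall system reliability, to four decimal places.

0.8414

Series (B and C): 0.861000 × 0.988000 = 0.850668
Series (D and E): 0.838000 × 0.949000 = 0.795262
Series (F and G): 0.724000 × 0.925000 = 0.669700
Parallel ([0.850668], [0.795262], and [0.669700]): 1 − (1 − 0.850668)(1 − 0.795262)(1 − 0.669700) = 0.989901
Series (A and [0.989901]): 0.850000 × 0.989901 = 0.8414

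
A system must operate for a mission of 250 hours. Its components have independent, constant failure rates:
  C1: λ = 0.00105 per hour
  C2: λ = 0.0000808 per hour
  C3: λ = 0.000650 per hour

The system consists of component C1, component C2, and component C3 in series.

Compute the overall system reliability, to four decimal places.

0.6407

R(C1) = exp(−0.00105 × 250) = 0.769126
R(C2) = exp(−0.0000808 × 250) = 0.980003
R(C3) = exp(−0.000650 × 250) = 0.850016
Series (C1, C2, and C3): 0.769126 × 0.980003 × 0.850016 = 0.6407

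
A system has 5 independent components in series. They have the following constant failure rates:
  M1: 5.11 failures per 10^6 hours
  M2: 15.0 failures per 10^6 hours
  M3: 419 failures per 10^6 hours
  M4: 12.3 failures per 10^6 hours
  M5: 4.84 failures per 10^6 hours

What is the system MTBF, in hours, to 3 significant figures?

2190

Series of exponential components: λ_sys = Σ λ_i
λ_sys = 0.00000511 + 0.0000150 + 0.000419 + 0.0000123 + 0.00000484 = 4.5625e-04 /h
MTBF = 1 / λ_sys = 2190 h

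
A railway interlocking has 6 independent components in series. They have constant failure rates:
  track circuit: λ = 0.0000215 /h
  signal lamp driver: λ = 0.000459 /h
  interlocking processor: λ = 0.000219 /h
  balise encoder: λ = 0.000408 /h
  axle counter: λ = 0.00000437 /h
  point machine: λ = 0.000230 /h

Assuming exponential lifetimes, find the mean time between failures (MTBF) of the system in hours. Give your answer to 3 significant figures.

745

Series of exponential components: λ_sys = Σ λ_i
λ_sys = 0.0000215 + 0.000459 + 0.000219 + 0.000408 + 0.00000437 + 0.000230 = 1.3419e-03 /h
MTBF = 1 / λ_sys = 745 h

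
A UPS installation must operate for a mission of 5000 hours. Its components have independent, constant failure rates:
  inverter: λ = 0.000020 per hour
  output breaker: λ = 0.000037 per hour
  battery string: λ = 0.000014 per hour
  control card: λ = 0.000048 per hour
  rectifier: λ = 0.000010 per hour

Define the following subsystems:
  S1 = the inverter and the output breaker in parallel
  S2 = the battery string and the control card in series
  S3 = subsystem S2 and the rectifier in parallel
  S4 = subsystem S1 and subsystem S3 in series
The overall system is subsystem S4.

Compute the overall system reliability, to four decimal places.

0.9711

R(inverter) = exp(−0.000020 × 5000) = 0.904837
R(output breaker) = exp(−0.000037 × 5000) = 0.831104
R(battery string) = exp(−0.000014 × 5000) = 0.932394
R(control card) = exp(−0.000048 × 5000) = 0.786628
R(rectifier) = exp(−0.000010 × 5000) = 0.951229
Parallel (inverter and output breaker): 1 − (1 − 0.904837)(1 − 0.831104) = 0.983927
Series (battery string and control card): 0.932394 × 0.786628 = 0.733447
Parallel ([0.733447] and rectifier): 1 − (1 − 0.733447)(1 − 0.951229) = 0.987000
Series ([0.983927] and [0.987000]): 0.983927 × 0.987000 = 0.9711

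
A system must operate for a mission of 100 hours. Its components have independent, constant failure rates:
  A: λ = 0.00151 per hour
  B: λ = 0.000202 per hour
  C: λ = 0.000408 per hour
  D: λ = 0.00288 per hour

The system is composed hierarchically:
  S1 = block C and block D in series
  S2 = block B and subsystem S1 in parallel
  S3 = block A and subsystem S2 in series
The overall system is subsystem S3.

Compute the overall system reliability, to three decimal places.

R(A) = exp(−0.00151 × 100) = 0.85985
R(B) = exp(−0.000202 × 100) = 0.98000
R(C) = exp(−0.000408 × 100) = 0.96002
R(D) = exp(−0.00288 × 100) = 0.74976
Series (C and D): 0.96002 × 0.74976 = 0.71978
Parallel (B and [0.71978]): 1 − (1 − 0.98000)(1 − 0.71978) = 0.99440
Series (A and [0.99440]): 0.85985 × 0.99440 = 0.855

0.855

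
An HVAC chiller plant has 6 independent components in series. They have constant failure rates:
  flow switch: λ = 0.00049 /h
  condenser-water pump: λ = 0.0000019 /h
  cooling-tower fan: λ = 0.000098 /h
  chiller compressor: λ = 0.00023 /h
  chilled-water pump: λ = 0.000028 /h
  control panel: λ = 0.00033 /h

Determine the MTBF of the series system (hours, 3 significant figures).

Series of exponential components: λ_sys = Σ λ_i
λ_sys = 0.00049 + 0.0000019 + 0.000098 + 0.00023 + 0.000028 + 0.00033 = 1.1779e-03 /h
MTBF = 1 / λ_sys = 849 h

849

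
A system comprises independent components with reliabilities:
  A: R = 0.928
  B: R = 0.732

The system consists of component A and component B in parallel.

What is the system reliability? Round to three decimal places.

0.981

Parallel (A and B): 1 − (1 − 0.92800)(1 − 0.73200) = 0.981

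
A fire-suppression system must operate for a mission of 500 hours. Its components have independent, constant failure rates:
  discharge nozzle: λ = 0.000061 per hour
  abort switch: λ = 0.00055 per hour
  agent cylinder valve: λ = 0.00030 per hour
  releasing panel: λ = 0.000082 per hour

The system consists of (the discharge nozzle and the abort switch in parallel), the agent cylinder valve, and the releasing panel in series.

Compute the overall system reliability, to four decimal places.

R(discharge nozzle) = exp(−0.000061 × 500) = 0.969960
R(abort switch) = exp(−0.00055 × 500) = 0.759572
R(agent cylinder valve) = exp(−0.00030 × 500) = 0.860708
R(releasing panel) = exp(−0.000082 × 500) = 0.959829
Parallel (discharge nozzle and abort switch): 1 − (1 − 0.969960)(1 − 0.759572) = 0.992778
Series ([0.992778], agent cylinder valve, and releasing panel): 0.992778 × 0.860708 × 0.959829 = 0.8202

0.8202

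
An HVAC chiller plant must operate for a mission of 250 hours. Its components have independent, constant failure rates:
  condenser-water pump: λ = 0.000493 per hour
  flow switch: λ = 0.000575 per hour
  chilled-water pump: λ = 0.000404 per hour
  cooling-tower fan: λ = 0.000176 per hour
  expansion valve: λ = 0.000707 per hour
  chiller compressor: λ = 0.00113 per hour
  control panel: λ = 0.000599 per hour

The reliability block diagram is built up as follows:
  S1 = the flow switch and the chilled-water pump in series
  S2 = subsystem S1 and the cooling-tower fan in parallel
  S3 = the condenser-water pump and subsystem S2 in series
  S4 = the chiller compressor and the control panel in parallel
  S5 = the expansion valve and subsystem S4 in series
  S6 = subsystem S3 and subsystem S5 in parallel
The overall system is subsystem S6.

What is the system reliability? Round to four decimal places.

R(condenser-water pump) = exp(−0.000493 × 250) = 0.884043
R(flow switch) = exp(−0.000575 × 250) = 0.866104
R(chilled-water pump) = exp(−0.000404 × 250) = 0.903933
R(cooling-tower fan) = exp(−0.000176 × 250) = 0.956954
R(expansion valve) = exp(−0.000707 × 250) = 0.837989
R(chiller compressor) = exp(−0.00113 × 250) = 0.753897
R(control panel) = exp(−0.000599 × 250) = 0.860923
Series (flow switch and chilled-water pump): 0.866104 × 0.903933 = 0.782900
Parallel ([0.782900] and cooling-tower fan): 1 − (1 − 0.782900)(1 − 0.956954) = 0.990655
Series (condenser-water pump and [0.990655]): 0.884043 × 0.990655 = 0.875782
Parallel (chiller compressor and control panel): 1 − (1 − 0.753897)(1 − 0.860923) = 0.965773
Series (expansion valve and [0.965773]): 0.837989 × 0.965773 = 0.809307
Parallel ([0.875782] and [0.809307]): 1 − (1 − 0.875782)(1 − 0.809307) = 0.9763

0.9763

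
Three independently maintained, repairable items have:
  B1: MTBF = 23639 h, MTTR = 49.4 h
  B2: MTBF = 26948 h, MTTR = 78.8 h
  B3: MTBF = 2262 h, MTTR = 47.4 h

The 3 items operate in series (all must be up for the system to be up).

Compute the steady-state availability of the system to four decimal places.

0.9746

A(B1) = MTBF/(MTBF+MTTR) = 23639/(23639+49.4) = 0.997915
A(B2) = MTBF/(MTBF+MTTR) = 26948/(26948+78.8) = 0.997084
A(B3) = MTBF/(MTBF+MTTR) = 2262/(2262+47.4) = 0.979475
Series availability: 0.997915 × 0.997084 × 0.979475 = 0.9746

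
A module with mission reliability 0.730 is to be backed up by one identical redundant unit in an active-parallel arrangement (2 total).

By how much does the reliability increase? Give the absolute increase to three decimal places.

R_before = 0.730
R_after = 1 − (1 − 0.730)^2 = 0.927
ΔR = 0.927 − 0.730 = 0.197

0.197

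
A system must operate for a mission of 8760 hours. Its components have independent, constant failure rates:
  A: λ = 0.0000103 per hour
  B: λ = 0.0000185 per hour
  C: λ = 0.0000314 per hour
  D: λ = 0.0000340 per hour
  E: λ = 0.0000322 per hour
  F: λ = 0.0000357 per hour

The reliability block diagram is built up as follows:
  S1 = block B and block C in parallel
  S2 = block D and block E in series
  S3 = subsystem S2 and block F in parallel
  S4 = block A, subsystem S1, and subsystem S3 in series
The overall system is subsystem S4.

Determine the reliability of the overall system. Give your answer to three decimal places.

R(A) = exp(−0.0000103 × 8760) = 0.91372
R(B) = exp(−0.0000185 × 8760) = 0.85039
R(C) = exp(−0.0000314 × 8760) = 0.75952
R(D) = exp(−0.0000340 × 8760) = 0.74242
R(E) = exp(−0.0000322 × 8760) = 0.75422
R(F) = exp(−0.0000357 × 8760) = 0.73145
Parallel (B and C): 1 − (1 − 0.85039)(1 − 0.75952) = 0.96402
Series (D and E): 0.74242 × 0.75422 = 0.55995
Parallel ([0.55995] and F): 1 − (1 − 0.55995)(1 − 0.73145) = 0.88182
Series (A, [0.96402], and [0.88182]): 0.91372 × 0.96402 × 0.88182 = 0.777

0.777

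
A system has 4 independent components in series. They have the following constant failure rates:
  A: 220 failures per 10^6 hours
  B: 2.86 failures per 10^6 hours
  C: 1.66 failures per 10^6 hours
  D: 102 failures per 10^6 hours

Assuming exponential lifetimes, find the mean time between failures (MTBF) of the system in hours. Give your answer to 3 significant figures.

3060

Series of exponential components: λ_sys = Σ λ_i
λ_sys = 0.000220 + 0.00000286 + 0.00000166 + 0.000102 = 3.2652e-04 /h
MTBF = 1 / λ_sys = 3060 h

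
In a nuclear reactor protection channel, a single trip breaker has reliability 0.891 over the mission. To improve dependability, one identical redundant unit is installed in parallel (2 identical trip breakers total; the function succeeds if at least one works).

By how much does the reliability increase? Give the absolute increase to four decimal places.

0.0971

R_before = 0.891
R_after = 1 − (1 − 0.891)^2 = 0.9881
ΔR = 0.9881 − 0.891 = 0.0971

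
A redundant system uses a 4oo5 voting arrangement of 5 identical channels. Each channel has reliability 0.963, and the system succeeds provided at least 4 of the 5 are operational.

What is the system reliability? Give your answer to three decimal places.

0.987

R = Σ_{i=4}^{5} C(5,i) p^i (1−p)^{5−i} with p = 0.963
C(5,4)·0.963^4·0.037^1 = 0.15910
C(5,5)·0.963^5·0.037^0 = 0.82819
Sum = 0.987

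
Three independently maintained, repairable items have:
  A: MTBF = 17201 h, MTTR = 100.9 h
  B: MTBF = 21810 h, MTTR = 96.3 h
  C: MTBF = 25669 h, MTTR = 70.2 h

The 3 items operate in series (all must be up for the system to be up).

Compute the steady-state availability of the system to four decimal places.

A(A) = MTBF/(MTBF+MTTR) = 17201/(17201+100.9) = 0.994168
A(B) = MTBF/(MTBF+MTTR) = 21810/(21810+96.3) = 0.995604
A(C) = MTBF/(MTBF+MTTR) = 25669/(25669+70.2) = 0.997273
Series availability: 0.994168 × 0.995604 × 0.997273 = 0.9871

0.9871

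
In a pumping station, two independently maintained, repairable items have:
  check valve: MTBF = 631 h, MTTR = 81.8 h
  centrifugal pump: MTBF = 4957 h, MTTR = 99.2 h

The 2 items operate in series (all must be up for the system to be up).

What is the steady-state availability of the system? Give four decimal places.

A(check valve) = MTBF/(MTBF+MTTR) = 631/(631+81.8) = 0.885241
A(centrifugal pump) = MTBF/(MTBF+MTTR) = 4957/(4957+99.2) = 0.980381
Series availability: 0.885241 × 0.980381 = 0.8679

0.8679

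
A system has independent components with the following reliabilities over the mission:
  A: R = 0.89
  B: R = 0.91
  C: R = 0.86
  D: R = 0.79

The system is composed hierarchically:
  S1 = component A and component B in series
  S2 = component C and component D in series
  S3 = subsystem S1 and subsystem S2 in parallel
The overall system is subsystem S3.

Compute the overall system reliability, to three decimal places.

Series (A and B): 0.89000 × 0.91000 = 0.80990
Series (C and D): 0.86000 × 0.79000 = 0.67940
Parallel ([0.80990] and [0.67940]): 1 − (1 − 0.80990)(1 − 0.67940) = 0.939

0.939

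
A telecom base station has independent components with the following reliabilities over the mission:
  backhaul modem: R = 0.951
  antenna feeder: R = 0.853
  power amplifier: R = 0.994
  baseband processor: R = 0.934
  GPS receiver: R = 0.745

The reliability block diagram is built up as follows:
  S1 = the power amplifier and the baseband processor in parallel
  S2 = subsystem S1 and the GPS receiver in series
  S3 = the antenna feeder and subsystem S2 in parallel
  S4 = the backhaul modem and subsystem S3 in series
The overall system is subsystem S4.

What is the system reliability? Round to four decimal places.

0.9153

Parallel (power amplifier and baseband processor): 1 − (1 − 0.994000)(1 − 0.934000) = 0.999604
Series ([0.999604] and GPS receiver): 0.999604 × 0.745000 = 0.744705
Parallel (antenna feeder and [0.744705]): 1 − (1 − 0.853000)(1 − 0.744705) = 0.962472
Series (backhaul modem and [0.962472]): 0.951000 × 0.962472 = 0.9153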